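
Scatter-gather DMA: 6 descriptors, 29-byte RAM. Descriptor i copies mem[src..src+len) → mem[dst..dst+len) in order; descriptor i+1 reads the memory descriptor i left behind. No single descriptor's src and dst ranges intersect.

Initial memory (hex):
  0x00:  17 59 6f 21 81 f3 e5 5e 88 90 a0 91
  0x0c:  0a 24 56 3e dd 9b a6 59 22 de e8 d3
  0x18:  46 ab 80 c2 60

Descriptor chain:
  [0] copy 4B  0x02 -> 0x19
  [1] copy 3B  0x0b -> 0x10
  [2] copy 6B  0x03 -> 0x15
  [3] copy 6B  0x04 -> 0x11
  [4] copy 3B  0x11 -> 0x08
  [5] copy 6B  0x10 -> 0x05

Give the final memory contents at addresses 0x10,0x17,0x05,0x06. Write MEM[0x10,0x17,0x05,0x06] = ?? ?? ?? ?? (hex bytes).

MEM[0x10,0x17,0x05,0x06] = 91 f3 91 81

[0] 0x02->0x19 len=4 : 6f 21 81 f3
[1] 0x0b->0x10 len=3 : 91 0a 24
[2] 0x03->0x15 len=6 : 21 81 f3 e5 5e 88
[3] 0x04->0x11 len=6 : 81 f3 e5 5e 88 90
[4] 0x11->0x08 len=3 : 81 f3 e5
[5] 0x10->0x05 len=6 : 91 81 f3 e5 5e 88
query mem[0x10]=0x91, mem[0x17]=0xf3, mem[0x05]=0x91, mem[0x06]=0x81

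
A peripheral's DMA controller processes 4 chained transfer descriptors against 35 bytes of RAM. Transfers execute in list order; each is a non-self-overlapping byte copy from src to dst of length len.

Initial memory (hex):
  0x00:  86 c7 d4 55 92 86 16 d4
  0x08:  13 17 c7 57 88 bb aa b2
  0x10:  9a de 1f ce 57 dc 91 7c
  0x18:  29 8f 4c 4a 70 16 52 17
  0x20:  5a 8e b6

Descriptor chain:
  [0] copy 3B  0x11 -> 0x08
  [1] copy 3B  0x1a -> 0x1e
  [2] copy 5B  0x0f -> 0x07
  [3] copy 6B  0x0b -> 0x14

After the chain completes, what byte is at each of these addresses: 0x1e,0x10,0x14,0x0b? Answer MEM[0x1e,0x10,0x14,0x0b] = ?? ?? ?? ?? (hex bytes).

MEM[0x1e,0x10,0x14,0x0b] = 4c 9a ce ce

[0] 0x11->0x08 len=3 : de 1f ce
[1] 0x1a->0x1e len=3 : 4c 4a 70
[2] 0x0f->0x07 len=5 : b2 9a de 1f ce
[3] 0x0b->0x14 len=6 : ce 88 bb aa b2 9a
query mem[0x1e]=0x4c, mem[0x10]=0x9a, mem[0x14]=0xce, mem[0x0b]=0xce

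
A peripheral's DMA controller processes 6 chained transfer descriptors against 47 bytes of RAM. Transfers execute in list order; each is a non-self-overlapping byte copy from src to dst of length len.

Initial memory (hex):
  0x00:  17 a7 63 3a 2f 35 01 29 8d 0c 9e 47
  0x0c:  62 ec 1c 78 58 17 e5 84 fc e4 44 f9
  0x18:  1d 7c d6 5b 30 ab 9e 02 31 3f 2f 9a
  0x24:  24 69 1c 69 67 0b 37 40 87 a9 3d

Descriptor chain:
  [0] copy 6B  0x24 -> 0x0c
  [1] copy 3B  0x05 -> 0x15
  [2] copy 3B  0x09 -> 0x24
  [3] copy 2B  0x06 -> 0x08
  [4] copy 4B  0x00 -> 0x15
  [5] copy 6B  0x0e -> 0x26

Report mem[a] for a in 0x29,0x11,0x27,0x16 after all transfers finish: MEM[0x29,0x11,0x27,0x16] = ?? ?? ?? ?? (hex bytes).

D0: mem[0x0c..0x11] <- [24 69 1c 69 67 0b]
D1: mem[0x15..0x17] <- [35 01 29]
D2: mem[0x24..0x26] <- [0c 9e 47]
D3: mem[0x08..0x09] <- [01 29]
D4: mem[0x15..0x18] <- [17 a7 63 3a]
D5: mem[0x26..0x2b] <- [1c 69 67 0b e5 84]
query mem[0x29]=0x0b, mem[0x11]=0x0b, mem[0x27]=0x69, mem[0x16]=0xa7

MEM[0x29,0x11,0x27,0x16] = 0b 0b 69 a7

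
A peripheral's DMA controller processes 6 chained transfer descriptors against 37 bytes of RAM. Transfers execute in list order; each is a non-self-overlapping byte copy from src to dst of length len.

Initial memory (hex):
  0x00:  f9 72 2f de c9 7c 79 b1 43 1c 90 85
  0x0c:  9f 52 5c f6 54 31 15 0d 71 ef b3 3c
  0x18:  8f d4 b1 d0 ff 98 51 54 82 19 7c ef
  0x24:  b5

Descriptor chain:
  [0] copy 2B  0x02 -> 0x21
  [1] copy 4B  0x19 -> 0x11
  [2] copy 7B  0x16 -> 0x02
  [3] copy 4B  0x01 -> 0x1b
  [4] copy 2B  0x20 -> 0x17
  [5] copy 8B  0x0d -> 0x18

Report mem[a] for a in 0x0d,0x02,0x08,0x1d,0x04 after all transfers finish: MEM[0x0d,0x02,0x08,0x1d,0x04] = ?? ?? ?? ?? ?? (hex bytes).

#0 dst[0x21+2] := {0x2f,0xde}
#1 dst[0x11+4] := {0xd4,0xb1,0xd0,0xff}
#2 dst[0x02+7] := {0xb3,0x3c,0x8f,0xd4,0xb1,0xd0,0xff}
#3 dst[0x1b+4] := {0x72,0xb3,0x3c,0x8f}
#4 dst[0x17+2] := {0x82,0x2f}
#5 dst[0x18+8] := {0x52,0x5c,0xf6,0x54,0xd4,0xb1,0xd0,0xff}
query mem[0x0d]=0x52, mem[0x02]=0xb3, mem[0x08]=0xff, mem[0x1d]=0xb1, mem[0x04]=0x8f

MEM[0x0d,0x02,0x08,0x1d,0x04] = 52 b3 ff b1 8f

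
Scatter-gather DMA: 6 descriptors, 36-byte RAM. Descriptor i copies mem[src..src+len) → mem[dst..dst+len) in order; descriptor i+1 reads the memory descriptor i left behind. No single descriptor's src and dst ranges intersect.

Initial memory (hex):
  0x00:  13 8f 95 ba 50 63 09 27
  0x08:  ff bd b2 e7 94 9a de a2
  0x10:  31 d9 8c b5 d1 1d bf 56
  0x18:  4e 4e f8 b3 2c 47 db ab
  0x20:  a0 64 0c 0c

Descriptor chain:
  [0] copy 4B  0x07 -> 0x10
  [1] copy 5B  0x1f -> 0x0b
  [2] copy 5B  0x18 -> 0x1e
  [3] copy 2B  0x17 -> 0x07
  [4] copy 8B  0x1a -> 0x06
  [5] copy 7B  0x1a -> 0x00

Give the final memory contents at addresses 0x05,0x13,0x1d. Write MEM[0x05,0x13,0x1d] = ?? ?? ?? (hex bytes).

MEM[0x05,0x13,0x1d] = 4e b2 47

  after D0: wrote 4B at 0x10 = 27ffbdb2
  after D1: wrote 5B at 0x0b = aba0640c0c
  after D2: wrote 5B at 0x1e = 4e4ef8b32c
  after D3: wrote 2B at 0x07 = 564e
  after D4: wrote 8B at 0x06 = f8b32c474e4ef8b3
  after D5: wrote 7B at 0x00 = f8b32c474e4ef8
query mem[0x05]=0x4e, mem[0x13]=0xb2, mem[0x1d]=0x47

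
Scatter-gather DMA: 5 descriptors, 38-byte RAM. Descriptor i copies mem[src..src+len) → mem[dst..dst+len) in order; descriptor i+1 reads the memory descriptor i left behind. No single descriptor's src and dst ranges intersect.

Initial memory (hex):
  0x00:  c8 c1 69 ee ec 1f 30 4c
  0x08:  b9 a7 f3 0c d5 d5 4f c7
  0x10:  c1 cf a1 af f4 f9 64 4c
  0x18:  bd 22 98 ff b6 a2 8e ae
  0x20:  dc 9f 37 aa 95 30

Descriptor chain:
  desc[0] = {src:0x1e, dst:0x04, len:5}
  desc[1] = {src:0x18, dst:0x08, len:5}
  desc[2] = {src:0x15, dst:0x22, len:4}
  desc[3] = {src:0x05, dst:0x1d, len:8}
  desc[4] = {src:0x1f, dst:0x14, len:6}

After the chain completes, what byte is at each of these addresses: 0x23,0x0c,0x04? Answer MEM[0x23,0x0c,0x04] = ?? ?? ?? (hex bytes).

[0] 0x1e->0x04 len=5 : 8e ae dc 9f 37
[1] 0x18->0x08 len=5 : bd 22 98 ff b6
[2] 0x15->0x22 len=4 : f9 64 4c bd
[3] 0x05->0x1d len=8 : ae dc 9f bd 22 98 ff b6
[4] 0x1f->0x14 len=6 : 9f bd 22 98 ff b6
query mem[0x23]=0xff, mem[0x0c]=0xb6, mem[0x04]=0x8e

MEM[0x23,0x0c,0x04] = ff b6 8e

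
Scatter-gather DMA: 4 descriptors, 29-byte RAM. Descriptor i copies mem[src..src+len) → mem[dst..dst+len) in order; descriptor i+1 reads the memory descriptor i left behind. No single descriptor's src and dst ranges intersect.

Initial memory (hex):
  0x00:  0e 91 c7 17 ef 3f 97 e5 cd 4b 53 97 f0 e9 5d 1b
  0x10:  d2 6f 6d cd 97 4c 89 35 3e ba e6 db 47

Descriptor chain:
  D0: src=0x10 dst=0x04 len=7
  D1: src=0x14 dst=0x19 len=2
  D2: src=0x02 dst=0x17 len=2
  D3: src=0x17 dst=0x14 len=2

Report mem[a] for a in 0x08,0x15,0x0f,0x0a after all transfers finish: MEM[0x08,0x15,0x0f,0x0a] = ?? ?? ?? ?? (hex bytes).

D0: mem[0x04..0x0a] <- [d2 6f 6d cd 97 4c 89]
D1: mem[0x19..0x1a] <- [97 4c]
D2: mem[0x17..0x18] <- [c7 17]
D3: mem[0x14..0x15] <- [c7 17]
query mem[0x08]=0x97, mem[0x15]=0x17, mem[0x0f]=0x1b, mem[0x0a]=0x89

MEM[0x08,0x15,0x0f,0x0a] = 97 17 1b 89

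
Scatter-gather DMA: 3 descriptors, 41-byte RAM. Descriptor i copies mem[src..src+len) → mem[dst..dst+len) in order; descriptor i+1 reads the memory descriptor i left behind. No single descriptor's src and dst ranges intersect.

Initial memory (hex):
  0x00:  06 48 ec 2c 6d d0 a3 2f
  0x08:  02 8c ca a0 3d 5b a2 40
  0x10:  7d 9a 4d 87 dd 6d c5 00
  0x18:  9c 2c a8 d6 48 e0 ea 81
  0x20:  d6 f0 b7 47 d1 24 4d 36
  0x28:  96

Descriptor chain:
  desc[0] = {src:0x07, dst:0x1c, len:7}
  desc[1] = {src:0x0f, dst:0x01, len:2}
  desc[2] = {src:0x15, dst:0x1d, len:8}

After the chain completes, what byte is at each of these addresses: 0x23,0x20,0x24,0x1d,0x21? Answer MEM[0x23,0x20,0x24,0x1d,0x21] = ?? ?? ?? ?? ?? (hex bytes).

D0: mem[0x1c..0x22] <- [2f 02 8c ca a0 3d 5b]
D1: mem[0x01..0x02] <- [40 7d]
D2: mem[0x1d..0x24] <- [6d c5 00 9c 2c a8 d6 2f]
query mem[0x23]=0xd6, mem[0x20]=0x9c, mem[0x24]=0x2f, mem[0x1d]=0x6d, mem[0x21]=0x2c

MEM[0x23,0x20,0x24,0x1d,0x21] = d6 9c 2f 6d 2c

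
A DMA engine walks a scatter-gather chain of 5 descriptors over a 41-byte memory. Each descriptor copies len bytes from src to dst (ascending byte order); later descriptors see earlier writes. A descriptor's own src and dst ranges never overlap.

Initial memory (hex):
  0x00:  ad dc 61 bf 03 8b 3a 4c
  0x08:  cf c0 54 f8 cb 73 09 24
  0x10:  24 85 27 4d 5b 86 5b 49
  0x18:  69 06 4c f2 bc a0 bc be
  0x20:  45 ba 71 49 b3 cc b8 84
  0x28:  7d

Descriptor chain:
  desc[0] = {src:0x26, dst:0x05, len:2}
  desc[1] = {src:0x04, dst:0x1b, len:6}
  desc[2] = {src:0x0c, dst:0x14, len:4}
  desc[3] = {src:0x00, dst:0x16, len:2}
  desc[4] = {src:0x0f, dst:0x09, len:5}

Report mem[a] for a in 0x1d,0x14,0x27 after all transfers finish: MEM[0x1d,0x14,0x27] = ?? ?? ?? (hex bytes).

  after D0: wrote 2B at 0x05 = b884
  after D1: wrote 6B at 0x1b = 03b8844ccfc0
  after D2: wrote 4B at 0x14 = cb730924
  after D3: wrote 2B at 0x16 = addc
  after D4: wrote 5B at 0x09 = 242485274d
query mem[0x1d]=0x84, mem[0x14]=0xcb, mem[0x27]=0x84

MEM[0x1d,0x14,0x27] = 84 cb 84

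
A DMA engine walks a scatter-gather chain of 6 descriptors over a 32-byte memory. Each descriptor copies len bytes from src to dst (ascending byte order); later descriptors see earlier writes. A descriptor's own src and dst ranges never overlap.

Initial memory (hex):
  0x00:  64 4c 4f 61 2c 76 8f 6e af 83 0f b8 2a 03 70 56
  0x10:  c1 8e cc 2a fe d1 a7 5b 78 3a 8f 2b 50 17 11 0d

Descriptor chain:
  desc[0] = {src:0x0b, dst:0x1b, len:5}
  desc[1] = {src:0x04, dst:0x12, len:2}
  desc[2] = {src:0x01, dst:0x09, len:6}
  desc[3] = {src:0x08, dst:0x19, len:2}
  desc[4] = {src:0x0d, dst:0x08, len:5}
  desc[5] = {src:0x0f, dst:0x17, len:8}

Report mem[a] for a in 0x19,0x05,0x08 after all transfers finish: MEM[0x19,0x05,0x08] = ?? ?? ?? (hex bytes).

MEM[0x19,0x05,0x08] = 8e 76 76

#0 dst[0x1b+5] := {0xb8,0x2a,0x03,0x70,0x56}
#1 dst[0x12+2] := {0x2c,0x76}
#2 dst[0x09+6] := {0x4c,0x4f,0x61,0x2c,0x76,0x8f}
#3 dst[0x19+2] := {0xaf,0x4c}
#4 dst[0x08+5] := {0x76,0x8f,0x56,0xc1,0x8e}
#5 dst[0x17+8] := {0x56,0xc1,0x8e,0x2c,0x76,0xfe,0xd1,0xa7}
query mem[0x19]=0x8e, mem[0x05]=0x76, mem[0x08]=0x76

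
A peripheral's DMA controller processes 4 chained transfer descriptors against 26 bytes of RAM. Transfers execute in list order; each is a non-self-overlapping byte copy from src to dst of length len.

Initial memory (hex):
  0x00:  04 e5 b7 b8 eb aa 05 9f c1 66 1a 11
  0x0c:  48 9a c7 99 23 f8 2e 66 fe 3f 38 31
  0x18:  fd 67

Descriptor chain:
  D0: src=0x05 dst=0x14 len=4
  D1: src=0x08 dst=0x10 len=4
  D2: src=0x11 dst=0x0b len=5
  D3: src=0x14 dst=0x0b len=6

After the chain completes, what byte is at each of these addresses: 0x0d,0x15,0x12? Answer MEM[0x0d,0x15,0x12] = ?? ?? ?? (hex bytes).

MEM[0x0d,0x15,0x12] = 9f 05 1a

  after D0: wrote 4B at 0x14 = aa059fc1
  after D1: wrote 4B at 0x10 = c1661a11
  after D2: wrote 5B at 0x0b = 661a11aa05
  after D3: wrote 6B at 0x0b = aa059fc1fd67
query mem[0x0d]=0x9f, mem[0x15]=0x05, mem[0x12]=0x1a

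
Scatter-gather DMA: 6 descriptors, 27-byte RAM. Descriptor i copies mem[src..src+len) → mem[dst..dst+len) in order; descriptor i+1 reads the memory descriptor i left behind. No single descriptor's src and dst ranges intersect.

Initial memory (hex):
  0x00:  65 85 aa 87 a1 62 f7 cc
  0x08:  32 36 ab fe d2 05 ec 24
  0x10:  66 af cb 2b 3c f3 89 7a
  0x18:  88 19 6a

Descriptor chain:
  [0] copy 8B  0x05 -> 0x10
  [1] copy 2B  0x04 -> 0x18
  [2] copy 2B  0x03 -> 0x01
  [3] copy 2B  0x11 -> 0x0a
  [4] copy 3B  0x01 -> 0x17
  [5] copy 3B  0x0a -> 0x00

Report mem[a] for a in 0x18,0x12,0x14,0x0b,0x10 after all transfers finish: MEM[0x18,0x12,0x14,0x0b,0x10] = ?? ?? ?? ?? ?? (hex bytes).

  after D0: wrote 8B at 0x10 = 62f7cc3236abfed2
  after D1: wrote 2B at 0x18 = a162
  after D2: wrote 2B at 0x01 = 87a1
  after D3: wrote 2B at 0x0a = f7cc
  after D4: wrote 3B at 0x17 = 87a187
  after D5: wrote 3B at 0x00 = f7ccd2
query mem[0x18]=0xa1, mem[0x12]=0xcc, mem[0x14]=0x36, mem[0x0b]=0xcc, mem[0x10]=0x62

MEM[0x18,0x12,0x14,0x0b,0x10] = a1 cc 36 cc 62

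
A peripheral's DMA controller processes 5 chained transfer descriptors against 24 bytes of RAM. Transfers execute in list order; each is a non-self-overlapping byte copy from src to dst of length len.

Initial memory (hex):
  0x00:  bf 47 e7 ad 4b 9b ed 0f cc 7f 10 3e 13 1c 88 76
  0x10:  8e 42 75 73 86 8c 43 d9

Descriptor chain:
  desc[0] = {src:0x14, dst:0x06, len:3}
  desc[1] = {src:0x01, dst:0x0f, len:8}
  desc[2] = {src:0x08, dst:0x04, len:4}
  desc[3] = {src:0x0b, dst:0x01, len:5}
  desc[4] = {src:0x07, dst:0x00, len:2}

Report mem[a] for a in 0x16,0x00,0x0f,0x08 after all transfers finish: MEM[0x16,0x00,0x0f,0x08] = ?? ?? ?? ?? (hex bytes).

#0 dst[0x06+3] := {0x86,0x8c,0x43}
#1 dst[0x0f+8] := {0x47,0xe7,0xad,0x4b,0x9b,0x86,0x8c,0x43}
#2 dst[0x04+4] := {0x43,0x7f,0x10,0x3e}
#3 dst[0x01+5] := {0x3e,0x13,0x1c,0x88,0x47}
#4 dst[0x00+2] := {0x3e,0x43}
query mem[0x16]=0x43, mem[0x00]=0x3e, mem[0x0f]=0x47, mem[0x08]=0x43

MEM[0x16,0x00,0x0f,0x08] = 43 3e 47 43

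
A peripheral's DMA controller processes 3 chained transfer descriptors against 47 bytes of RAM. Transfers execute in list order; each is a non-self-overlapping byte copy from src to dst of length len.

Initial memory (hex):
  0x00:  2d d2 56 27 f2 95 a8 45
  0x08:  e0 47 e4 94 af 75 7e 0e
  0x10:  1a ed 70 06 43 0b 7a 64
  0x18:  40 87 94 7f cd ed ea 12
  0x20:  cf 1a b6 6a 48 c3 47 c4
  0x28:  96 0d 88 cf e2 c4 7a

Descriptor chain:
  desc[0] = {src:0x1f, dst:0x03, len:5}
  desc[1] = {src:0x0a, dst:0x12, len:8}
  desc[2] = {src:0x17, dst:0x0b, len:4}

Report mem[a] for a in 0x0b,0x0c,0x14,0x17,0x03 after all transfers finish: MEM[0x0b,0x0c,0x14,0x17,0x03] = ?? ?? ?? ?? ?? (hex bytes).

#0 dst[0x03+5] := {0x12,0xcf,0x1a,0xb6,0x6a}
#1 dst[0x12+8] := {0xe4,0x94,0xaf,0x75,0x7e,0x0e,0x1a,0xed}
#2 dst[0x0b+4] := {0x0e,0x1a,0xed,0x94}
query mem[0x0b]=0x0e, mem[0x0c]=0x1a, mem[0x14]=0xaf, mem[0x17]=0x0e, mem[0x03]=0x12

MEM[0x0b,0x0c,0x14,0x17,0x03] = 0e 1a af 0e 12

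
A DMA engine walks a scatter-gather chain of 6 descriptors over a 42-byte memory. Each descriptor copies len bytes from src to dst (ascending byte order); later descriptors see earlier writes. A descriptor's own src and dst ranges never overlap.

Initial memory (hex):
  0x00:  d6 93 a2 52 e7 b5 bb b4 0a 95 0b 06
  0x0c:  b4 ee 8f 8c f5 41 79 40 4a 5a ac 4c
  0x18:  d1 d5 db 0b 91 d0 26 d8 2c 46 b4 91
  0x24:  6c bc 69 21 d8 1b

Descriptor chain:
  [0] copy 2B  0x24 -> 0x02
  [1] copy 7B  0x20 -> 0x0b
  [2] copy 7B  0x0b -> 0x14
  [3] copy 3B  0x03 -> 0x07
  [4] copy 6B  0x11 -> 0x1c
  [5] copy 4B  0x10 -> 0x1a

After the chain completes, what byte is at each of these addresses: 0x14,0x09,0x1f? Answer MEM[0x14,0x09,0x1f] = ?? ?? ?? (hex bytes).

MEM[0x14,0x09,0x1f] = 2c b5 2c

#0 dst[0x02+2] := {0x6c,0xbc}
#1 dst[0x0b+7] := {0x2c,0x46,0xb4,0x91,0x6c,0xbc,0x69}
#2 dst[0x14+7] := {0x2c,0x46,0xb4,0x91,0x6c,0xbc,0x69}
#3 dst[0x07+3] := {0xbc,0xe7,0xb5}
#4 dst[0x1c+6] := {0x69,0x79,0x40,0x2c,0x46,0xb4}
#5 dst[0x1a+4] := {0xbc,0x69,0x79,0x40}
query mem[0x14]=0x2c, mem[0x09]=0xb5, mem[0x1f]=0x2c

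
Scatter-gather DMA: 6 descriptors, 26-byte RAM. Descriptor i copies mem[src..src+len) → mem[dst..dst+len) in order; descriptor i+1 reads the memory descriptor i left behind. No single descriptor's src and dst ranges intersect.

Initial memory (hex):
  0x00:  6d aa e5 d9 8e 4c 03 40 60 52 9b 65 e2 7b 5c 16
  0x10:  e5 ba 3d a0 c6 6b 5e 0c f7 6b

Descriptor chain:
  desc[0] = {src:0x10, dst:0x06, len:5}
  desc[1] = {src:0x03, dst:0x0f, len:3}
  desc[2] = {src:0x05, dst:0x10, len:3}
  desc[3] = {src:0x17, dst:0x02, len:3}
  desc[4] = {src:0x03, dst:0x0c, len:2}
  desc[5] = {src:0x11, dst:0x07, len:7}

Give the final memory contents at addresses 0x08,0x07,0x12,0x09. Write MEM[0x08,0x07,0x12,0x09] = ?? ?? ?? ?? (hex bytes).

MEM[0x08,0x07,0x12,0x09] = ba e5 ba a0

[0] 0x10->0x06 len=5 : e5 ba 3d a0 c6
[1] 0x03->0x0f len=3 : d9 8e 4c
[2] 0x05->0x10 len=3 : 4c e5 ba
[3] 0x17->0x02 len=3 : 0c f7 6b
[4] 0x03->0x0c len=2 : f7 6b
[5] 0x11->0x07 len=7 : e5 ba a0 c6 6b 5e 0c
query mem[0x08]=0xba, mem[0x07]=0xe5, mem[0x12]=0xba, mem[0x09]=0xa0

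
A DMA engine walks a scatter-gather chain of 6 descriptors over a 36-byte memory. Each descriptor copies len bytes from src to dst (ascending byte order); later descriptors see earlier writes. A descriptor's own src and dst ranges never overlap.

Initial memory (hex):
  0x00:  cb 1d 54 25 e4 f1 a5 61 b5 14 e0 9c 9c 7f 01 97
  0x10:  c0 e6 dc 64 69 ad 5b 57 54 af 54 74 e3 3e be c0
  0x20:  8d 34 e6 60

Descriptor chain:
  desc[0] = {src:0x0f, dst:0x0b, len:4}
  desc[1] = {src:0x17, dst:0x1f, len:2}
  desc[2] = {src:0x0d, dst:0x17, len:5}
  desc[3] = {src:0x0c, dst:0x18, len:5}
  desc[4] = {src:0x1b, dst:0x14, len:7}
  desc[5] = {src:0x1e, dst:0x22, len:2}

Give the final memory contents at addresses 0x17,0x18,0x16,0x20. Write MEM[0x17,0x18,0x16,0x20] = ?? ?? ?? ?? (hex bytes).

MEM[0x17,0x18,0x16,0x20] = be 57 3e 54

#0 dst[0x0b+4] := {0x97,0xc0,0xe6,0xdc}
#1 dst[0x1f+2] := {0x57,0x54}
#2 dst[0x17+5] := {0xe6,0xdc,0x97,0xc0,0xe6}
#3 dst[0x18+5] := {0xc0,0xe6,0xdc,0x97,0xc0}
#4 dst[0x14+7] := {0x97,0xc0,0x3e,0xbe,0x57,0x54,0x34}
#5 dst[0x22+2] := {0xbe,0x57}
query mem[0x17]=0xbe, mem[0x18]=0x57, mem[0x16]=0x3e, mem[0x20]=0x54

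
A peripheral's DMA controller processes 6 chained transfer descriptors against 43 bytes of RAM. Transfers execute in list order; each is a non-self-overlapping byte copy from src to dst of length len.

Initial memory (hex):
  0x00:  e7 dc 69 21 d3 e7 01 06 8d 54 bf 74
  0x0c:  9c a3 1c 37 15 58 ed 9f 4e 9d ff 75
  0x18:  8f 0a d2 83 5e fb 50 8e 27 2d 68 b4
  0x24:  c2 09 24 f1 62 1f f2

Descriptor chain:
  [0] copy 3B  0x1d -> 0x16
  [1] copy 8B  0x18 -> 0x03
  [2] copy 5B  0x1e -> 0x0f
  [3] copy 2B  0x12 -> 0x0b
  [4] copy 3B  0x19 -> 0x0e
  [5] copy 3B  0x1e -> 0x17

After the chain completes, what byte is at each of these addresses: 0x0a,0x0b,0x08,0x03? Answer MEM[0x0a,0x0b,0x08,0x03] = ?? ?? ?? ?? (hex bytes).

MEM[0x0a,0x0b,0x08,0x03] = 8e 2d fb 8e

D0: mem[0x16..0x18] <- [fb 50 8e]
D1: mem[0x03..0x0a] <- [8e 0a d2 83 5e fb 50 8e]
D2: mem[0x0f..0x13] <- [50 8e 27 2d 68]
D3: mem[0x0b..0x0c] <- [2d 68]
D4: mem[0x0e..0x10] <- [0a d2 83]
D5: mem[0x17..0x19] <- [50 8e 27]
query mem[0x0a]=0x8e, mem[0x0b]=0x2d, mem[0x08]=0xfb, mem[0x03]=0x8e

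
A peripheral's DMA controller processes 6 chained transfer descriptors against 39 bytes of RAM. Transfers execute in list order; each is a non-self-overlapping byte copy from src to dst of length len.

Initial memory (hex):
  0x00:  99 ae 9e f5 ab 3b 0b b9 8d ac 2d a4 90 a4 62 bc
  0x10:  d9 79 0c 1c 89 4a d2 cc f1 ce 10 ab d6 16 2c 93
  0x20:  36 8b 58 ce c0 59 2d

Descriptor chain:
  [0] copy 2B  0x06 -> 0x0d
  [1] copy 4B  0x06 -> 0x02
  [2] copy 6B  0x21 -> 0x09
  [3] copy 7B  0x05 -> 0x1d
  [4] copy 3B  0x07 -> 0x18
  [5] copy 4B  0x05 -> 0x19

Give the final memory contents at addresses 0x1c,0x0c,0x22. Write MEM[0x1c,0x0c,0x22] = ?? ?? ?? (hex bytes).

MEM[0x1c,0x0c,0x22] = 8d c0 58

D0: mem[0x0d..0x0e] <- [0b b9]
D1: mem[0x02..0x05] <- [0b b9 8d ac]
D2: mem[0x09..0x0e] <- [8b 58 ce c0 59 2d]
D3: mem[0x1d..0x23] <- [ac 0b b9 8d 8b 58 ce]
D4: mem[0x18..0x1a] <- [b9 8d 8b]
D5: mem[0x19..0x1c] <- [ac 0b b9 8d]
query mem[0x1c]=0x8d, mem[0x0c]=0xc0, mem[0x22]=0x58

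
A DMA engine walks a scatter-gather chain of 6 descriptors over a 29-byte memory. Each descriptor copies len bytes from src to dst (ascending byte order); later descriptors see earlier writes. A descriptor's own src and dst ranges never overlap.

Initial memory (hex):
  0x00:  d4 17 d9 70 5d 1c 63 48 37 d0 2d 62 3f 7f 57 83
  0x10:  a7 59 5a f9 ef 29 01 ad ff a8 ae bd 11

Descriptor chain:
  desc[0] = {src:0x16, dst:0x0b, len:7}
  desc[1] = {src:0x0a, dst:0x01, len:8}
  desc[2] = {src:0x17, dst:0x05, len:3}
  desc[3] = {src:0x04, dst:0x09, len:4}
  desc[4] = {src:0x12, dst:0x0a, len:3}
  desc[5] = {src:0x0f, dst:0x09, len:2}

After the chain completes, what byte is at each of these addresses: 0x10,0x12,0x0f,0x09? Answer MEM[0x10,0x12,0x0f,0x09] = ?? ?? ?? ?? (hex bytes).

MEM[0x10,0x12,0x0f,0x09] = bd 5a ae ae

#0 dst[0x0b+7] := {0x01,0xad,0xff,0xa8,0xae,0xbd,0x11}
#1 dst[0x01+8] := {0x2d,0x01,0xad,0xff,0xa8,0xae,0xbd,0x11}
#2 dst[0x05+3] := {0xad,0xff,0xa8}
#3 dst[0x09+4] := {0xff,0xad,0xff,0xa8}
#4 dst[0x0a+3] := {0x5a,0xf9,0xef}
#5 dst[0x09+2] := {0xae,0xbd}
query mem[0x10]=0xbd, mem[0x12]=0x5a, mem[0x0f]=0xae, mem[0x09]=0xae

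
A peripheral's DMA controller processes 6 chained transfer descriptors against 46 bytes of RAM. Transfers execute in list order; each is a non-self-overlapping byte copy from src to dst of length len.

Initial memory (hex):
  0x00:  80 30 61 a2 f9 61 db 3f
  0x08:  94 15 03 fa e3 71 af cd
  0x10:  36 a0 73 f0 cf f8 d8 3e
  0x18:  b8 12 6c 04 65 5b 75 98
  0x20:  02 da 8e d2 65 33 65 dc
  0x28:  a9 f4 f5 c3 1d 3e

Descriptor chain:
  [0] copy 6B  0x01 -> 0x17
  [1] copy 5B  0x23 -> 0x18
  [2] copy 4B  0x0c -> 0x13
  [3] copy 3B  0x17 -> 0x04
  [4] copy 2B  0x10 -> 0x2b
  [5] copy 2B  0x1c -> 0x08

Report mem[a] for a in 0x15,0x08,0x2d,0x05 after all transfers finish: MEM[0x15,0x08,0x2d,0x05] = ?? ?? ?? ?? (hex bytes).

[0] 0x01->0x17 len=6 : 30 61 a2 f9 61 db
[1] 0x23->0x18 len=5 : d2 65 33 65 dc
[2] 0x0c->0x13 len=4 : e3 71 af cd
[3] 0x17->0x04 len=3 : 30 d2 65
[4] 0x10->0x2b len=2 : 36 a0
[5] 0x1c->0x08 len=2 : dc 5b
query mem[0x15]=0xaf, mem[0x08]=0xdc, mem[0x2d]=0x3e, mem[0x05]=0xd2

MEM[0x15,0x08,0x2d,0x05] = af dc 3e d2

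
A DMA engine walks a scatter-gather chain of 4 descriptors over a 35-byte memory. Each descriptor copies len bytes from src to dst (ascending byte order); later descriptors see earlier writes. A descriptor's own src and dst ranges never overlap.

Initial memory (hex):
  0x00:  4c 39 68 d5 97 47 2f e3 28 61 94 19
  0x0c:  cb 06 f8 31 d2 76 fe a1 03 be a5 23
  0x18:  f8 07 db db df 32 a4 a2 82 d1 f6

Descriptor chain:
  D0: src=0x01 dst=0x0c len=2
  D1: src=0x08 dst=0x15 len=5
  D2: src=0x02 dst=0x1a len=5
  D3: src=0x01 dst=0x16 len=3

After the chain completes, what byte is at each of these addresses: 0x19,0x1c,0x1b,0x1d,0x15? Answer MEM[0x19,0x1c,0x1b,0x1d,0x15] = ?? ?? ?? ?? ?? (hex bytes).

D0: mem[0x0c..0x0d] <- [39 68]
D1: mem[0x15..0x19] <- [28 61 94 19 39]
D2: mem[0x1a..0x1e] <- [68 d5 97 47 2f]
D3: mem[0x16..0x18] <- [39 68 d5]
query mem[0x19]=0x39, mem[0x1c]=0x97, mem[0x1b]=0xd5, mem[0x1d]=0x47, mem[0x15]=0x28

MEM[0x19,0x1c,0x1b,0x1d,0x15] = 39 97 d5 47 28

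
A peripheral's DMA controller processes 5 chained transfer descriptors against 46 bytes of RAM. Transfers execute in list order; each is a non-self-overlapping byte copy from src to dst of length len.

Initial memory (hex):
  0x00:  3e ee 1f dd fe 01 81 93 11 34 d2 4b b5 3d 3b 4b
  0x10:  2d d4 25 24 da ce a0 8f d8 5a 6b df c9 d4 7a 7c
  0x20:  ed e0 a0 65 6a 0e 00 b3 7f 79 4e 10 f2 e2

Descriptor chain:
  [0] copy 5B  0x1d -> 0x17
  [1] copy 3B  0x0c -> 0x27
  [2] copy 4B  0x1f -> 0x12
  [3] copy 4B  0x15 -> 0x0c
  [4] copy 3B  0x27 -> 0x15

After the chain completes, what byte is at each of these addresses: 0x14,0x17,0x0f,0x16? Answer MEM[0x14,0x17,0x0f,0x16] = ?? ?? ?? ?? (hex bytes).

[0] 0x1d->0x17 len=5 : d4 7a 7c ed e0
[1] 0x0c->0x27 len=3 : b5 3d 3b
[2] 0x1f->0x12 len=4 : 7c ed e0 a0
[3] 0x15->0x0c len=4 : a0 a0 d4 7a
[4] 0x27->0x15 len=3 : b5 3d 3b
query mem[0x14]=0xe0, mem[0x17]=0x3b, mem[0x0f]=0x7a, mem[0x16]=0x3d

MEM[0x14,0x17,0x0f,0x16] = e0 3b 7a 3d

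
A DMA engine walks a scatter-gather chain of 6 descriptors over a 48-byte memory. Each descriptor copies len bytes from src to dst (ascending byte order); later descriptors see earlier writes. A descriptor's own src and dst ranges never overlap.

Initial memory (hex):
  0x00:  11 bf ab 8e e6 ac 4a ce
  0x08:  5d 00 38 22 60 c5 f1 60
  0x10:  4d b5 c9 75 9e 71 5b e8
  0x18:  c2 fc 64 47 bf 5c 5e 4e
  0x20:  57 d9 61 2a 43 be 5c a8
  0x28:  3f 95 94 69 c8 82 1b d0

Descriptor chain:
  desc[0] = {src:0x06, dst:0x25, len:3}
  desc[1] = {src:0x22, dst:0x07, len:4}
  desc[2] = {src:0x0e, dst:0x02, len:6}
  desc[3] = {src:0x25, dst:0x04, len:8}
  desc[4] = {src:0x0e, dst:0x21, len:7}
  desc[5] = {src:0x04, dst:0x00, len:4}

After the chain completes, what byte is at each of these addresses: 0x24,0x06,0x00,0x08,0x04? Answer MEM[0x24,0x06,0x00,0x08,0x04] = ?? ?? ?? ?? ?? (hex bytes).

D0: mem[0x25..0x27] <- [4a ce 5d]
D1: mem[0x07..0x0a] <- [61 2a 43 4a]
D2: mem[0x02..0x07] <- [f1 60 4d b5 c9 75]
D3: mem[0x04..0x0b] <- [4a ce 5d 3f 95 94 69 c8]
D4: mem[0x21..0x27] <- [f1 60 4d b5 c9 75 9e]
D5: mem[0x00..0x03] <- [4a ce 5d 3f]
query mem[0x24]=0xb5, mem[0x06]=0x5d, mem[0x00]=0x4a, mem[0x08]=0x95, mem[0x04]=0x4a

MEM[0x24,0x06,0x00,0x08,0x04] = b5 5d 4a 95 4a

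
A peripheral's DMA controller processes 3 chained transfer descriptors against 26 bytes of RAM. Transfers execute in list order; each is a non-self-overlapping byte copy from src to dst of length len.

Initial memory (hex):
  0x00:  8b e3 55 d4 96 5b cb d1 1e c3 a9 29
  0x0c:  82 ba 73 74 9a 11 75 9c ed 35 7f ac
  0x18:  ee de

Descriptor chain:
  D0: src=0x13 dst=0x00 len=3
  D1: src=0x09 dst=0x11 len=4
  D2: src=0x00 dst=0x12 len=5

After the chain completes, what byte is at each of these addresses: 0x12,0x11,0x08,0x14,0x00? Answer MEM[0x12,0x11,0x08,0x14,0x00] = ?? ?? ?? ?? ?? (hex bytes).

MEM[0x12,0x11,0x08,0x14,0x00] = 9c c3 1e 35 9c

[0] 0x13->0x00 len=3 : 9c ed 35
[1] 0x09->0x11 len=4 : c3 a9 29 82
[2] 0x00->0x12 len=5 : 9c ed 35 d4 96
query mem[0x12]=0x9c, mem[0x11]=0xc3, mem[0x08]=0x1e, mem[0x14]=0x35, mem[0x00]=0x9c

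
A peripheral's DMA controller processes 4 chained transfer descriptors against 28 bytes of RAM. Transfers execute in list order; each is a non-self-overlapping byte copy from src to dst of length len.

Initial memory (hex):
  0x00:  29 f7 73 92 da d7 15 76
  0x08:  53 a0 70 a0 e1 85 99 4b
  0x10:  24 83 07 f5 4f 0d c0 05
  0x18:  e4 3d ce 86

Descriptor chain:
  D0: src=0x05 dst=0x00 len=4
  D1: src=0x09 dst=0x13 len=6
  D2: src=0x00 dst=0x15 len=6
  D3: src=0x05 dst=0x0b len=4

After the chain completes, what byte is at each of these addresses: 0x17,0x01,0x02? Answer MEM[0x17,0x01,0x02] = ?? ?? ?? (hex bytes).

MEM[0x17,0x01,0x02] = 76 15 76

#0 dst[0x00+4] := {0xd7,0x15,0x76,0x53}
#1 dst[0x13+6] := {0xa0,0x70,0xa0,0xe1,0x85,0x99}
#2 dst[0x15+6] := {0xd7,0x15,0x76,0x53,0xda,0xd7}
#3 dst[0x0b+4] := {0xd7,0x15,0x76,0x53}
query mem[0x17]=0x76, mem[0x01]=0x15, mem[0x02]=0x76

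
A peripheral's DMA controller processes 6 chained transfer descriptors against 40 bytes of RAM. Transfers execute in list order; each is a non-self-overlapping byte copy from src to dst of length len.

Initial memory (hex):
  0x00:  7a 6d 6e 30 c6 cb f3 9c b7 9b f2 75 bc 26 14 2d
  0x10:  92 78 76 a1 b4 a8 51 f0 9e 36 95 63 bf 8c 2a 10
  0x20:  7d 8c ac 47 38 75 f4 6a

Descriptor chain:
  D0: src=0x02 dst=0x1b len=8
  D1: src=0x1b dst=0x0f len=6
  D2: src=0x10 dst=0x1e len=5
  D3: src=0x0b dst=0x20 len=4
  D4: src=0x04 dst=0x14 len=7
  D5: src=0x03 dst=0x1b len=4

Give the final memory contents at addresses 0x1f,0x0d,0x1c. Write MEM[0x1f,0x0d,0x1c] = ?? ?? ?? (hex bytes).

MEM[0x1f,0x0d,0x1c] = c6 26 c6

D0: mem[0x1b..0x22] <- [6e 30 c6 cb f3 9c b7 9b]
D1: mem[0x0f..0x14] <- [6e 30 c6 cb f3 9c]
D2: mem[0x1e..0x22] <- [30 c6 cb f3 9c]
D3: mem[0x20..0x23] <- [75 bc 26 14]
D4: mem[0x14..0x1a] <- [c6 cb f3 9c b7 9b f2]
D5: mem[0x1b..0x1e] <- [30 c6 cb f3]
query mem[0x1f]=0xc6, mem[0x0d]=0x26, mem[0x1c]=0xc6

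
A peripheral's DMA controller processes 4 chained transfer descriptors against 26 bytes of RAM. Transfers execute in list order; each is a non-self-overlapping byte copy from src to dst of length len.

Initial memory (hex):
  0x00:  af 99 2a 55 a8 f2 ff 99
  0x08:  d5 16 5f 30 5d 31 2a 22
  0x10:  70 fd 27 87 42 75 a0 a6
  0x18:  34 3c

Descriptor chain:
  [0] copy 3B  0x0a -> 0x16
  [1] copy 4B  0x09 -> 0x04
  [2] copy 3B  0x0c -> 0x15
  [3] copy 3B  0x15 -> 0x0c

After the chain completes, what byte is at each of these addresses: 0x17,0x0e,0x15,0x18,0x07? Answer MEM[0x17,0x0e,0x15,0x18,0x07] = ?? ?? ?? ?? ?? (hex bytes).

#0 dst[0x16+3] := {0x5f,0x30,0x5d}
#1 dst[0x04+4] := {0x16,0x5f,0x30,0x5d}
#2 dst[0x15+3] := {0x5d,0x31,0x2a}
#3 dst[0x0c+3] := {0x5d,0x31,0x2a}
query mem[0x17]=0x2a, mem[0x0e]=0x2a, mem[0x15]=0x5d, mem[0x18]=0x5d, mem[0x07]=0x5d

MEM[0x17,0x0e,0x15,0x18,0x07] = 2a 2a 5d 5d 5d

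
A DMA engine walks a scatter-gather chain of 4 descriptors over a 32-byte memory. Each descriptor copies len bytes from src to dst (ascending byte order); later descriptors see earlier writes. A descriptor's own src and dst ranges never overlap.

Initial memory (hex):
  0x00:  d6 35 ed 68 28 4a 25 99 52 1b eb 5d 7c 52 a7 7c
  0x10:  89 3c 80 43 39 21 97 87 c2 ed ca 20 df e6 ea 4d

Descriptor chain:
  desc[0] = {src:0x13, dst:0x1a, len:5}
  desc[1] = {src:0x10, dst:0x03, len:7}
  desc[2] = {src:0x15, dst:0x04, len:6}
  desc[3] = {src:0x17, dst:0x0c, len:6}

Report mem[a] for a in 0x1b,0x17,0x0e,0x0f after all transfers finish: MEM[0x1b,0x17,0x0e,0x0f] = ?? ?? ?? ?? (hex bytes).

MEM[0x1b,0x17,0x0e,0x0f] = 39 87 ed 43

[0] 0x13->0x1a len=5 : 43 39 21 97 87
[1] 0x10->0x03 len=7 : 89 3c 80 43 39 21 97
[2] 0x15->0x04 len=6 : 21 97 87 c2 ed 43
[3] 0x17->0x0c len=6 : 87 c2 ed 43 39 21
query mem[0x1b]=0x39, mem[0x17]=0x87, mem[0x0e]=0xed, mem[0x0f]=0x43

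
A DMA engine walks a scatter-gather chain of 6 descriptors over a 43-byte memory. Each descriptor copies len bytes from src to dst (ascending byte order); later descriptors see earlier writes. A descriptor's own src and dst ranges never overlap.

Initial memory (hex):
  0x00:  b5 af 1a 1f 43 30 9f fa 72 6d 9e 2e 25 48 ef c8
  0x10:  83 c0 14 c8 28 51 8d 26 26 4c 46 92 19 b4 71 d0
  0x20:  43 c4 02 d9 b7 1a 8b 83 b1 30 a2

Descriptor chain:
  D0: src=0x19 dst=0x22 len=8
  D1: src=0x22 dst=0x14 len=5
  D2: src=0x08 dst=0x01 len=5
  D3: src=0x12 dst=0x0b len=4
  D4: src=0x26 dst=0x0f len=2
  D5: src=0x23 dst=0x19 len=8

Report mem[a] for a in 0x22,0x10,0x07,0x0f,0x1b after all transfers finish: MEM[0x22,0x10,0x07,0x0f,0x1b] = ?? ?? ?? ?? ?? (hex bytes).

MEM[0x22,0x10,0x07,0x0f,0x1b] = 4c 71 fa b4 19

D0: mem[0x22..0x29] <- [4c 46 92 19 b4 71 d0 43]
D1: mem[0x14..0x18] <- [4c 46 92 19 b4]
D2: mem[0x01..0x05] <- [72 6d 9e 2e 25]
D3: mem[0x0b..0x0e] <- [14 c8 4c 46]
D4: mem[0x0f..0x10] <- [b4 71]
D5: mem[0x19..0x20] <- [46 92 19 b4 71 d0 43 a2]
query mem[0x22]=0x4c, mem[0x10]=0x71, mem[0x07]=0xfa, mem[0x0f]=0xb4, mem[0x1b]=0x19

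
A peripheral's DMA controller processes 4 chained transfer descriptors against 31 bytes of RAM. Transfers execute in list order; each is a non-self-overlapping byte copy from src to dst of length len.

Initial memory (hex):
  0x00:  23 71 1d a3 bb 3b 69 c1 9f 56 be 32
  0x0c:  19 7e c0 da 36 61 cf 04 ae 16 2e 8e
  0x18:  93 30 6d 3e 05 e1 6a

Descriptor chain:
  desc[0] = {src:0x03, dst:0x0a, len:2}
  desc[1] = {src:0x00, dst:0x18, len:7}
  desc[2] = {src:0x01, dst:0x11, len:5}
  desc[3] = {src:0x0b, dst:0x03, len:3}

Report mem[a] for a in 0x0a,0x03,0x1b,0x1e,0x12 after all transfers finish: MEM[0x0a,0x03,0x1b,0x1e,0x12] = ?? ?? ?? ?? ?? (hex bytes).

D0: mem[0x0a..0x0b] <- [a3 bb]
D1: mem[0x18..0x1e] <- [23 71 1d a3 bb 3b 69]
D2: mem[0x11..0x15] <- [71 1d a3 bb 3b]
D3: mem[0x03..0x05] <- [bb 19 7e]
query mem[0x0a]=0xa3, mem[0x03]=0xbb, mem[0x1b]=0xa3, mem[0x1e]=0x69, mem[0x12]=0x1d

MEM[0x0a,0x03,0x1b,0x1e,0x12] = a3 bb a3 69 1d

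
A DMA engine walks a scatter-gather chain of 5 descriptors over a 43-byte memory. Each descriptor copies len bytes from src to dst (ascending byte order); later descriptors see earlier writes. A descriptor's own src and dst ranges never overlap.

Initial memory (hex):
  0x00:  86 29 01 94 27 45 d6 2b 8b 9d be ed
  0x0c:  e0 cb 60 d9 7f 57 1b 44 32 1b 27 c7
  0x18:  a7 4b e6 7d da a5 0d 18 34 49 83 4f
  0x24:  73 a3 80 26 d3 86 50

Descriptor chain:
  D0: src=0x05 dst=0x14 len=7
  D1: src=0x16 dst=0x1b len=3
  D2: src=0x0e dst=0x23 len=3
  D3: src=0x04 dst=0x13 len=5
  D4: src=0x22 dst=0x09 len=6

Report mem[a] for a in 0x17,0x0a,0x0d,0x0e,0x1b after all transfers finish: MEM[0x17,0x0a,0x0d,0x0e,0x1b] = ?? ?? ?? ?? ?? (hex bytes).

MEM[0x17,0x0a,0x0d,0x0e,0x1b] = 8b 60 80 26 2b

#0 dst[0x14+7] := {0x45,0xd6,0x2b,0x8b,0x9d,0xbe,0xed}
#1 dst[0x1b+3] := {0x2b,0x8b,0x9d}
#2 dst[0x23+3] := {0x60,0xd9,0x7f}
#3 dst[0x13+5] := {0x27,0x45,0xd6,0x2b,0x8b}
#4 dst[0x09+6] := {0x83,0x60,0xd9,0x7f,0x80,0x26}
query mem[0x17]=0x8b, mem[0x0a]=0x60, mem[0x0d]=0x80, mem[0x0e]=0x26, mem[0x1b]=0x2b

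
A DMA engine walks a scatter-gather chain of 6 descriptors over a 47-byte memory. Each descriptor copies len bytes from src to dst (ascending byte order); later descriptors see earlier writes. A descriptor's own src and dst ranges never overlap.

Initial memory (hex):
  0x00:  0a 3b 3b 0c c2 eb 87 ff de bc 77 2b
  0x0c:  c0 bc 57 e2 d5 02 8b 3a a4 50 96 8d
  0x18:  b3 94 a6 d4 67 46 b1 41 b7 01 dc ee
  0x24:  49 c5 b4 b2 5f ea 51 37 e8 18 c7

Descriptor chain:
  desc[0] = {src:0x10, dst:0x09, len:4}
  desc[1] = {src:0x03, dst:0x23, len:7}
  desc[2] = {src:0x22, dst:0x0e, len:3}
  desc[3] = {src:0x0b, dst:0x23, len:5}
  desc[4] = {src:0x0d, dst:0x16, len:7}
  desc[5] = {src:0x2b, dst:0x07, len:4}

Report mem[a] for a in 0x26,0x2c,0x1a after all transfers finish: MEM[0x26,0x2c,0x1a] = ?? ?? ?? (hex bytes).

D0: mem[0x09..0x0c] <- [d5 02 8b 3a]
D1: mem[0x23..0x29] <- [0c c2 eb 87 ff de d5]
D2: mem[0x0e..0x10] <- [dc 0c c2]
D3: mem[0x23..0x27] <- [8b 3a bc dc 0c]
D4: mem[0x16..0x1c] <- [bc dc 0c c2 02 8b 3a]
D5: mem[0x07..0x0a] <- [37 e8 18 c7]
query mem[0x26]=0xdc, mem[0x2c]=0xe8, mem[0x1a]=0x02

MEM[0x26,0x2c,0x1a] = dc e8 02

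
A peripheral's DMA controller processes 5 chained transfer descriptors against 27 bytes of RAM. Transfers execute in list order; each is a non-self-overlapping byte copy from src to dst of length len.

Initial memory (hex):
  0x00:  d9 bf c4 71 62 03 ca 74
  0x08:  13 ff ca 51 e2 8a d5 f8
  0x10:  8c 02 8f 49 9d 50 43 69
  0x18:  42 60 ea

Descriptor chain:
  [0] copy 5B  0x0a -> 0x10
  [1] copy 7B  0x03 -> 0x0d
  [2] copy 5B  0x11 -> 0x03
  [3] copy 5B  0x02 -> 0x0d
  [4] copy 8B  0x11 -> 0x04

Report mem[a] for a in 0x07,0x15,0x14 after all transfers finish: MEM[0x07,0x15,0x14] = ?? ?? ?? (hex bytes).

#0 dst[0x10+5] := {0xca,0x51,0xe2,0x8a,0xd5}
#1 dst[0x0d+7] := {0x71,0x62,0x03,0xca,0x74,0x13,0xff}
#2 dst[0x03+5] := {0x74,0x13,0xff,0xd5,0x50}
#3 dst[0x0d+5] := {0xc4,0x74,0x13,0xff,0xd5}
#4 dst[0x04+8] := {0xd5,0x13,0xff,0xd5,0x50,0x43,0x69,0x42}
query mem[0x07]=0xd5, mem[0x15]=0x50, mem[0x14]=0xd5

MEM[0x07,0x15,0x14] = d5 50 d5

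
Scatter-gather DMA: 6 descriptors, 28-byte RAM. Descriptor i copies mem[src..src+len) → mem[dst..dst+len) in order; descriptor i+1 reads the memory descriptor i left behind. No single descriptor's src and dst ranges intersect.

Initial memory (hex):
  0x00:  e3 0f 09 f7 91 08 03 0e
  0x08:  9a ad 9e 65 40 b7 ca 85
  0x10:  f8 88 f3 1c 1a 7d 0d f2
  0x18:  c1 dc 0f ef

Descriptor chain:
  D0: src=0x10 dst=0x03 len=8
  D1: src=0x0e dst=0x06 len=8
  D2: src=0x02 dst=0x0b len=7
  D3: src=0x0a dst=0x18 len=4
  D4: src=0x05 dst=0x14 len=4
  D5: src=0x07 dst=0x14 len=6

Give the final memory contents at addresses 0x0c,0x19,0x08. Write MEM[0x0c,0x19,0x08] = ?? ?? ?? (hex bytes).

  after D0: wrote 8B at 0x03 = f888f31c1a7d0df2
  after D1: wrote 8B at 0x06 = ca85f888f31c1a7d
  after D2: wrote 7B at 0x0b = 09f888f3ca85f8
  after D3: wrote 4B at 0x18 = f309f888
  after D4: wrote 4B at 0x14 = f3ca85f8
  after D5: wrote 6B at 0x14 = 85f888f309f8
query mem[0x0c]=0xf8, mem[0x19]=0xf8, mem[0x08]=0xf8

MEM[0x0c,0x19,0x08] = f8 f8 f8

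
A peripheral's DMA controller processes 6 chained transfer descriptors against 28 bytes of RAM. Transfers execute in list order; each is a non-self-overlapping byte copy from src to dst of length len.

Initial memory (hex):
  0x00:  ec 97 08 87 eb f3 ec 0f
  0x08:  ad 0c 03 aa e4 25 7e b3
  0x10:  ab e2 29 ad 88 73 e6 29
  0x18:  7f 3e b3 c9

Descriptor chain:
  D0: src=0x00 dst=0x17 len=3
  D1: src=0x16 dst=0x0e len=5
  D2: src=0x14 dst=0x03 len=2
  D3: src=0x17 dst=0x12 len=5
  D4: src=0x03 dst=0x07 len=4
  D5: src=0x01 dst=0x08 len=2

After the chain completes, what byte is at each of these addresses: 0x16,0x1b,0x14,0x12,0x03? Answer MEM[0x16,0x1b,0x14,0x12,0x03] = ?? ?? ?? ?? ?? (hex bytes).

[0] 0x00->0x17 len=3 : ec 97 08
[1] 0x16->0x0e len=5 : e6 ec 97 08 b3
[2] 0x14->0x03 len=2 : 88 73
[3] 0x17->0x12 len=5 : ec 97 08 b3 c9
[4] 0x03->0x07 len=4 : 88 73 f3 ec
[5] 0x01->0x08 len=2 : 97 08
query mem[0x16]=0xc9, mem[0x1b]=0xc9, mem[0x14]=0x08, mem[0x12]=0xec, mem[0x03]=0x88

MEM[0x16,0x1b,0x14,0x12,0x03] = c9 c9 08 ec 88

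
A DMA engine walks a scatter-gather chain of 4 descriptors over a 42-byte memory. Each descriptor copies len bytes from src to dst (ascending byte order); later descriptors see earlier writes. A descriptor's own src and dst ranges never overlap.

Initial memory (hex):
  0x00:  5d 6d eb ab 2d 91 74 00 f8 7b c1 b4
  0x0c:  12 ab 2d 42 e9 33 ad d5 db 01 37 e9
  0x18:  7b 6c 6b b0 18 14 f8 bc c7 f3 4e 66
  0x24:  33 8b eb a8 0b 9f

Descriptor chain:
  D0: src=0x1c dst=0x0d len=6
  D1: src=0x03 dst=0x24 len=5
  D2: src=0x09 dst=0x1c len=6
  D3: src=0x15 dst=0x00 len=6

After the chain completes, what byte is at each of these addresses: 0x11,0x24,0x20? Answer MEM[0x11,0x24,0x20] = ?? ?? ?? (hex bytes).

MEM[0x11,0x24,0x20] = c7 ab 18

D0: mem[0x0d..0x12] <- [18 14 f8 bc c7 f3]
D1: mem[0x24..0x28] <- [ab 2d 91 74 00]
D2: mem[0x1c..0x21] <- [7b c1 b4 12 18 14]
D3: mem[0x00..0x05] <- [01 37 e9 7b 6c 6b]
query mem[0x11]=0xc7, mem[0x24]=0xab, mem[0x20]=0x18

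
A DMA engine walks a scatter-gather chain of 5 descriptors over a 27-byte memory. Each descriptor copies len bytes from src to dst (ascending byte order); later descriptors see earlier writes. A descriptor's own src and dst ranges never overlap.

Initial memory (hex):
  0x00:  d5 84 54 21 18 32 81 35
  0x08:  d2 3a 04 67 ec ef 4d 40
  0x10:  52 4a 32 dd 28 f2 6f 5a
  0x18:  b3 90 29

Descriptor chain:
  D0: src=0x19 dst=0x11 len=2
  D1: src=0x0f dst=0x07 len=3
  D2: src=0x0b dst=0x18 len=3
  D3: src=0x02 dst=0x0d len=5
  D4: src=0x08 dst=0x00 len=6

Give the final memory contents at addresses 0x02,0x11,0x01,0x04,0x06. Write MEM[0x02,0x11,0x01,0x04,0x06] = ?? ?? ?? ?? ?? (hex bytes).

#0 dst[0x11+2] := {0x90,0x29}
#1 dst[0x07+3] := {0x40,0x52,0x90}
#2 dst[0x18+3] := {0x67,0xec,0xef}
#3 dst[0x0d+5] := {0x54,0x21,0x18,0x32,0x81}
#4 dst[0x00+6] := {0x52,0x90,0x04,0x67,0xec,0x54}
query mem[0x02]=0x04, mem[0x11]=0x81, mem[0x01]=0x90, mem[0x04]=0xec, mem[0x06]=0x81

MEM[0x02,0x11,0x01,0x04,0x06] = 04 81 90 ec 81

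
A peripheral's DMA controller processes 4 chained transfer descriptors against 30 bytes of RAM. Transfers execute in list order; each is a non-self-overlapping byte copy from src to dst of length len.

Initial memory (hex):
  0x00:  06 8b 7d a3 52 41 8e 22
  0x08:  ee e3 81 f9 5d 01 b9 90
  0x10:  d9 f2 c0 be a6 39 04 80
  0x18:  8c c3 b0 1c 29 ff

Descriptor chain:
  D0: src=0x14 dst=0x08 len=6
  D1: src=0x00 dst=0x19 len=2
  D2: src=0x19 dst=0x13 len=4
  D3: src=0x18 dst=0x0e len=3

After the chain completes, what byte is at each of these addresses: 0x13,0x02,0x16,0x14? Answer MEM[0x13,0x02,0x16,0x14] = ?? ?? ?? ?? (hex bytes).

MEM[0x13,0x02,0x16,0x14] = 06 7d 29 8b

D0: mem[0x08..0x0d] <- [a6 39 04 80 8c c3]
D1: mem[0x19..0x1a] <- [06 8b]
D2: mem[0x13..0x16] <- [06 8b 1c 29]
D3: mem[0x0e..0x10] <- [8c 06 8b]
query mem[0x13]=0x06, mem[0x02]=0x7d, mem[0x16]=0x29, mem[0x14]=0x8b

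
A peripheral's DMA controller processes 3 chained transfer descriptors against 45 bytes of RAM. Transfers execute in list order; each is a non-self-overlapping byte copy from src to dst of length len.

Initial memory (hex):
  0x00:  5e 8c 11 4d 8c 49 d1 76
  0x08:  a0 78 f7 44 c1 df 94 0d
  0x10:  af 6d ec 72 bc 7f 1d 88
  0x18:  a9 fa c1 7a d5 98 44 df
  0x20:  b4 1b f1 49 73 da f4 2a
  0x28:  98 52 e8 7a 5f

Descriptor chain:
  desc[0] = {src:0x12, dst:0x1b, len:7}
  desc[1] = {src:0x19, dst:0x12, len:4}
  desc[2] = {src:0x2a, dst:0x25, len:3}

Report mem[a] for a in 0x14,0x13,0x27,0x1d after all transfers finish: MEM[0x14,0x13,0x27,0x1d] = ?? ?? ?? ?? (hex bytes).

[0] 0x12->0x1b len=7 : ec 72 bc 7f 1d 88 a9
[1] 0x19->0x12 len=4 : fa c1 ec 72
[2] 0x2a->0x25 len=3 : e8 7a 5f
query mem[0x14]=0xec, mem[0x13]=0xc1, mem[0x27]=0x5f, mem[0x1d]=0xbc

MEM[0x14,0x13,0x27,0x1d] = ec c1 5f bc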